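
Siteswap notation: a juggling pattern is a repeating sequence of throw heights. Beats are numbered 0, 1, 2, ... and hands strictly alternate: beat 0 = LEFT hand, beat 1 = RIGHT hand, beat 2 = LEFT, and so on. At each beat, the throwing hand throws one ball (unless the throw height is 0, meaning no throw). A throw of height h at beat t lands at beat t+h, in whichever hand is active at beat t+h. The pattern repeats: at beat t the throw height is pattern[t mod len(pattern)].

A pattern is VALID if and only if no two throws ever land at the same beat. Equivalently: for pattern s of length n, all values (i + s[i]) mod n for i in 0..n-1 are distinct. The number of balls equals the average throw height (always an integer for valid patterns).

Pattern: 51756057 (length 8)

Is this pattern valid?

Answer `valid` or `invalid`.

Answer: invalid

Derivation:
i=0: (i + s[i]) mod n = (0 + 5) mod 8 = 5
i=1: (i + s[i]) mod n = (1 + 1) mod 8 = 2
i=2: (i + s[i]) mod n = (2 + 7) mod 8 = 1
i=3: (i + s[i]) mod n = (3 + 5) mod 8 = 0
i=4: (i + s[i]) mod n = (4 + 6) mod 8 = 2
i=5: (i + s[i]) mod n = (5 + 0) mod 8 = 5
i=6: (i + s[i]) mod n = (6 + 5) mod 8 = 3
i=7: (i + s[i]) mod n = (7 + 7) mod 8 = 6
Residues: [5, 2, 1, 0, 2, 5, 3, 6], distinct: False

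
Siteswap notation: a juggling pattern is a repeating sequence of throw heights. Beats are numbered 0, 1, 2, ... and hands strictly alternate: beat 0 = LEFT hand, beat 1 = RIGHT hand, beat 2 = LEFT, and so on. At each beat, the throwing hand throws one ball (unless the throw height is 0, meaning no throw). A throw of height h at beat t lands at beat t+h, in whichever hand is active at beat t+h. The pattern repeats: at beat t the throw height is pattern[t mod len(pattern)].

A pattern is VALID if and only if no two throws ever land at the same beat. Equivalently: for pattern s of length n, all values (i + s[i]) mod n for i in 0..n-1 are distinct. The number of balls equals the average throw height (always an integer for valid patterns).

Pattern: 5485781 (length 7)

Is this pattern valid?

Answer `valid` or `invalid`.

i=0: (i + s[i]) mod n = (0 + 5) mod 7 = 5
i=1: (i + s[i]) mod n = (1 + 4) mod 7 = 5
i=2: (i + s[i]) mod n = (2 + 8) mod 7 = 3
i=3: (i + s[i]) mod n = (3 + 5) mod 7 = 1
i=4: (i + s[i]) mod n = (4 + 7) mod 7 = 4
i=5: (i + s[i]) mod n = (5 + 8) mod 7 = 6
i=6: (i + s[i]) mod n = (6 + 1) mod 7 = 0
Residues: [5, 5, 3, 1, 4, 6, 0], distinct: False

Answer: invalid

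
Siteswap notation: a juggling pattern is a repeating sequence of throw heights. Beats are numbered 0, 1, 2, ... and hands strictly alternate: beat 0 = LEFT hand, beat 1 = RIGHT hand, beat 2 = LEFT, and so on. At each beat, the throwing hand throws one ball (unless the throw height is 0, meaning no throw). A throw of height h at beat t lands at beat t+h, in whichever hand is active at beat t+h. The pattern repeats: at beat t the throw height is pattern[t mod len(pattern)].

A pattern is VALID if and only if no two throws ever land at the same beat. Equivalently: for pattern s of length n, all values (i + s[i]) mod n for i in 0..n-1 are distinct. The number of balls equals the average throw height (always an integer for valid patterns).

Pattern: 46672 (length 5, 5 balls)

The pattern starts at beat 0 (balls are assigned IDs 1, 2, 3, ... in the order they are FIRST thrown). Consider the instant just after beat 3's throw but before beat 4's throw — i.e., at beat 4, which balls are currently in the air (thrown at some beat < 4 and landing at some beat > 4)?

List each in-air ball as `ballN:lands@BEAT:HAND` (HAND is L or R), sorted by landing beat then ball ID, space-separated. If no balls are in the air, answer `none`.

Answer: ball2:lands@7:R ball3:lands@8:L ball4:lands@10:L

Derivation:
Beat 0 (L): throw ball1 h=4 -> lands@4:L; in-air after throw: [b1@4:L]
Beat 1 (R): throw ball2 h=6 -> lands@7:R; in-air after throw: [b1@4:L b2@7:R]
Beat 2 (L): throw ball3 h=6 -> lands@8:L; in-air after throw: [b1@4:L b2@7:R b3@8:L]
Beat 3 (R): throw ball4 h=7 -> lands@10:L; in-air after throw: [b1@4:L b2@7:R b3@8:L b4@10:L]
Beat 4 (L): throw ball1 h=2 -> lands@6:L; in-air after throw: [b1@6:L b2@7:R b3@8:L b4@10:L]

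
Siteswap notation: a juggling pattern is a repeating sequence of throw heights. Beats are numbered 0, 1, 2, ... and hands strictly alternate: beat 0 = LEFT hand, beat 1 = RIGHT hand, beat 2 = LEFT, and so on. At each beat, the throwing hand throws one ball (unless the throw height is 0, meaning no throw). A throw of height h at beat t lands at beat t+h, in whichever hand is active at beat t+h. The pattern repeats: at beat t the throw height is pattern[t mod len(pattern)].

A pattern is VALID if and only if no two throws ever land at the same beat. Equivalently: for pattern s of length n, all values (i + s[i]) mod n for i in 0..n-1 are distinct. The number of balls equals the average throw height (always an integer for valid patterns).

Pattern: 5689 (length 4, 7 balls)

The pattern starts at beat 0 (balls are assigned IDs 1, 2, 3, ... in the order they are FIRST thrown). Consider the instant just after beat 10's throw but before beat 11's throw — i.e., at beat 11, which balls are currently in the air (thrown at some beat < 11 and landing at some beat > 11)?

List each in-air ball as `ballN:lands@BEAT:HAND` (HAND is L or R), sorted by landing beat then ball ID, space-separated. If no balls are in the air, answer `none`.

Beat 0 (L): throw ball1 h=5 -> lands@5:R; in-air after throw: [b1@5:R]
Beat 1 (R): throw ball2 h=6 -> lands@7:R; in-air after throw: [b1@5:R b2@7:R]
Beat 2 (L): throw ball3 h=8 -> lands@10:L; in-air after throw: [b1@5:R b2@7:R b3@10:L]
Beat 3 (R): throw ball4 h=9 -> lands@12:L; in-air after throw: [b1@5:R b2@7:R b3@10:L b4@12:L]
Beat 4 (L): throw ball5 h=5 -> lands@9:R; in-air after throw: [b1@5:R b2@7:R b5@9:R b3@10:L b4@12:L]
Beat 5 (R): throw ball1 h=6 -> lands@11:R; in-air after throw: [b2@7:R b5@9:R b3@10:L b1@11:R b4@12:L]
Beat 6 (L): throw ball6 h=8 -> lands@14:L; in-air after throw: [b2@7:R b5@9:R b3@10:L b1@11:R b4@12:L b6@14:L]
Beat 7 (R): throw ball2 h=9 -> lands@16:L; in-air after throw: [b5@9:R b3@10:L b1@11:R b4@12:L b6@14:L b2@16:L]
Beat 8 (L): throw ball7 h=5 -> lands@13:R; in-air after throw: [b5@9:R b3@10:L b1@11:R b4@12:L b7@13:R b6@14:L b2@16:L]
Beat 9 (R): throw ball5 h=6 -> lands@15:R; in-air after throw: [b3@10:L b1@11:R b4@12:L b7@13:R b6@14:L b5@15:R b2@16:L]
Beat 10 (L): throw ball3 h=8 -> lands@18:L; in-air after throw: [b1@11:R b4@12:L b7@13:R b6@14:L b5@15:R b2@16:L b3@18:L]
Beat 11 (R): throw ball1 h=9 -> lands@20:L; in-air after throw: [b4@12:L b7@13:R b6@14:L b5@15:R b2@16:L b3@18:L b1@20:L]

Answer: ball4:lands@12:L ball7:lands@13:R ball6:lands@14:L ball5:lands@15:R ball2:lands@16:L ball3:lands@18:L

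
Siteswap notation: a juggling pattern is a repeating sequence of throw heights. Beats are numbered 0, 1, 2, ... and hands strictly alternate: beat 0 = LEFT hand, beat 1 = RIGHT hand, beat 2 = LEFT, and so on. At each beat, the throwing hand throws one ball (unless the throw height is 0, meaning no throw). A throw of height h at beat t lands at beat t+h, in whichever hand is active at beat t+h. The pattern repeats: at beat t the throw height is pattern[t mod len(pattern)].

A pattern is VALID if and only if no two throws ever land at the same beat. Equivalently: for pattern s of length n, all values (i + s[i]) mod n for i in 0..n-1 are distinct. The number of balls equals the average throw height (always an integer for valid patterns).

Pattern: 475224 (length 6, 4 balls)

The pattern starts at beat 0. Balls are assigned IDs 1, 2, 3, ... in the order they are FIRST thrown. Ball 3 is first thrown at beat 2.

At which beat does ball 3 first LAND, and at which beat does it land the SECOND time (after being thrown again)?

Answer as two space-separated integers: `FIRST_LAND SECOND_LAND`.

Answer: 7 14

Derivation:
Beat 0 (L): throw ball1 h=4 -> lands@4:L; in-air after throw: [b1@4:L]
Beat 1 (R): throw ball2 h=7 -> lands@8:L; in-air after throw: [b1@4:L b2@8:L]
Beat 2 (L): throw ball3 h=5 -> lands@7:R; in-air after throw: [b1@4:L b3@7:R b2@8:L]
Beat 3 (R): throw ball4 h=2 -> lands@5:R; in-air after throw: [b1@4:L b4@5:R b3@7:R b2@8:L]
Beat 4 (L): throw ball1 h=2 -> lands@6:L; in-air after throw: [b4@5:R b1@6:L b3@7:R b2@8:L]
Beat 5 (R): throw ball4 h=4 -> lands@9:R; in-air after throw: [b1@6:L b3@7:R b2@8:L b4@9:R]
Beat 6 (L): throw ball1 h=4 -> lands@10:L; in-air after throw: [b3@7:R b2@8:L b4@9:R b1@10:L]
Beat 7 (R): throw ball3 h=7 -> lands@14:L; in-air after throw: [b2@8:L b4@9:R b1@10:L b3@14:L]
Beat 8 (L): throw ball2 h=5 -> lands@13:R; in-air after throw: [b4@9:R b1@10:L b2@13:R b3@14:L]
Beat 9 (R): throw ball4 h=2 -> lands@11:R; in-air after throw: [b1@10:L b4@11:R b2@13:R b3@14:L]
Beat 10 (L): throw ball1 h=2 -> lands@12:L; in-air after throw: [b4@11:R b1@12:L b2@13:R b3@14:L]
Beat 11 (R): throw ball4 h=4 -> lands@15:R; in-air after throw: [b1@12:L b2@13:R b3@14:L b4@15:R]
Beat 12 (L): throw ball1 h=4 -> lands@16:L; in-air after throw: [b2@13:R b3@14:L b4@15:R b1@16:L]
Beat 13 (R): throw ball2 h=7 -> lands@20:L; in-air after throw: [b3@14:L b4@15:R b1@16:L b2@20:L]
Beat 14 (L): throw ball3 h=5 -> lands@19:R; in-air after throw: [b4@15:R b1@16:L b3@19:R b2@20:L]
Ball 3: thrown@2 h=5 -> first land @7; rethrown@7 h=7 -> second land @14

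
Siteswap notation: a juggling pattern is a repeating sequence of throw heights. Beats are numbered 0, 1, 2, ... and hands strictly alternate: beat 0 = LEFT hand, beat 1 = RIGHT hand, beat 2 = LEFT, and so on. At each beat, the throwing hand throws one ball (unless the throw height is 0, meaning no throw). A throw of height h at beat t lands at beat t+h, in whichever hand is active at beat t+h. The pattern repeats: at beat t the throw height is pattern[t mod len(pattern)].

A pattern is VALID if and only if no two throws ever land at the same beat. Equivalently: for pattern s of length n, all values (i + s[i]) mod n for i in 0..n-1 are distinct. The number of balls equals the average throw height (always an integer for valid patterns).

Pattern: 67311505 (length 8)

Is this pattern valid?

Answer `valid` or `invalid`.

Answer: invalid

Derivation:
i=0: (i + s[i]) mod n = (0 + 6) mod 8 = 6
i=1: (i + s[i]) mod n = (1 + 7) mod 8 = 0
i=2: (i + s[i]) mod n = (2 + 3) mod 8 = 5
i=3: (i + s[i]) mod n = (3 + 1) mod 8 = 4
i=4: (i + s[i]) mod n = (4 + 1) mod 8 = 5
i=5: (i + s[i]) mod n = (5 + 5) mod 8 = 2
i=6: (i + s[i]) mod n = (6 + 0) mod 8 = 6
i=7: (i + s[i]) mod n = (7 + 5) mod 8 = 4
Residues: [6, 0, 5, 4, 5, 2, 6, 4], distinct: False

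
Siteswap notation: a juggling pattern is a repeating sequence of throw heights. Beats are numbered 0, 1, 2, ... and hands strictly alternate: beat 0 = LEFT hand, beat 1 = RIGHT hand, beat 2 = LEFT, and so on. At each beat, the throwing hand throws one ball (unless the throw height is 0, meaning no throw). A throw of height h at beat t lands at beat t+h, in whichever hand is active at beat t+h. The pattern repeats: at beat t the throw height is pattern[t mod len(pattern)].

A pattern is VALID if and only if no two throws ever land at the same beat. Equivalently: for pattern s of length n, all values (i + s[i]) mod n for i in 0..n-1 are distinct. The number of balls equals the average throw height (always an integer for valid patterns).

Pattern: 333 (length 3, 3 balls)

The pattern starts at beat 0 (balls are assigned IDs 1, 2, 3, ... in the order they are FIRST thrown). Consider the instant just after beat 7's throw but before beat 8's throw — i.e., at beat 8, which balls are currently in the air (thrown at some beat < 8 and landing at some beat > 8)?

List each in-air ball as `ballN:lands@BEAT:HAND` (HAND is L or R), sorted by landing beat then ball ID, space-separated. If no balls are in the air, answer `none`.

Answer: ball1:lands@9:R ball2:lands@10:L

Derivation:
Beat 0 (L): throw ball1 h=3 -> lands@3:R; in-air after throw: [b1@3:R]
Beat 1 (R): throw ball2 h=3 -> lands@4:L; in-air after throw: [b1@3:R b2@4:L]
Beat 2 (L): throw ball3 h=3 -> lands@5:R; in-air after throw: [b1@3:R b2@4:L b3@5:R]
Beat 3 (R): throw ball1 h=3 -> lands@6:L; in-air after throw: [b2@4:L b3@5:R b1@6:L]
Beat 4 (L): throw ball2 h=3 -> lands@7:R; in-air after throw: [b3@5:R b1@6:L b2@7:R]
Beat 5 (R): throw ball3 h=3 -> lands@8:L; in-air after throw: [b1@6:L b2@7:R b3@8:L]
Beat 6 (L): throw ball1 h=3 -> lands@9:R; in-air after throw: [b2@7:R b3@8:L b1@9:R]
Beat 7 (R): throw ball2 h=3 -> lands@10:L; in-air after throw: [b3@8:L b1@9:R b2@10:L]
Beat 8 (L): throw ball3 h=3 -> lands@11:R; in-air after throw: [b1@9:R b2@10:L b3@11:R]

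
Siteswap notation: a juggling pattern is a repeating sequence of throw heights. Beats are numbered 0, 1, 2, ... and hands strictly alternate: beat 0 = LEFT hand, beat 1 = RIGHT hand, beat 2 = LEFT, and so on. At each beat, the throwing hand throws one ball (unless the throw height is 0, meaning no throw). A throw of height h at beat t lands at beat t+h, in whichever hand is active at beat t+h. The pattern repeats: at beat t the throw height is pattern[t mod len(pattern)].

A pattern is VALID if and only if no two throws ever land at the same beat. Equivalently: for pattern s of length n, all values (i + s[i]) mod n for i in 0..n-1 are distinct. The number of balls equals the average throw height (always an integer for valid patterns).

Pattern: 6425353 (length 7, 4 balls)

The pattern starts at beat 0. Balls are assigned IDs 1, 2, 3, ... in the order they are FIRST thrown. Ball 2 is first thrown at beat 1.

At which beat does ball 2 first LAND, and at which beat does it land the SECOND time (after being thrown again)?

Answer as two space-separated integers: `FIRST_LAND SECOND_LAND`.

Answer: 5 10

Derivation:
Beat 0 (L): throw ball1 h=6 -> lands@6:L; in-air after throw: [b1@6:L]
Beat 1 (R): throw ball2 h=4 -> lands@5:R; in-air after throw: [b2@5:R b1@6:L]
Beat 2 (L): throw ball3 h=2 -> lands@4:L; in-air after throw: [b3@4:L b2@5:R b1@6:L]
Beat 3 (R): throw ball4 h=5 -> lands@8:L; in-air after throw: [b3@4:L b2@5:R b1@6:L b4@8:L]
Beat 4 (L): throw ball3 h=3 -> lands@7:R; in-air after throw: [b2@5:R b1@6:L b3@7:R b4@8:L]
Beat 5 (R): throw ball2 h=5 -> lands@10:L; in-air after throw: [b1@6:L b3@7:R b4@8:L b2@10:L]
Beat 6 (L): throw ball1 h=3 -> lands@9:R; in-air after throw: [b3@7:R b4@8:L b1@9:R b2@10:L]
Beat 7 (R): throw ball3 h=6 -> lands@13:R; in-air after throw: [b4@8:L b1@9:R b2@10:L b3@13:R]
Beat 8 (L): throw ball4 h=4 -> lands@12:L; in-air after throw: [b1@9:R b2@10:L b4@12:L b3@13:R]
Beat 9 (R): throw ball1 h=2 -> lands@11:R; in-air after throw: [b2@10:L b1@11:R b4@12:L b3@13:R]
Beat 10 (L): throw ball2 h=5 -> lands@15:R; in-air after throw: [b1@11:R b4@12:L b3@13:R b2@15:R]
Ball 2: thrown@1 h=4 -> first land @5; rethrown@5 h=5 -> second land @10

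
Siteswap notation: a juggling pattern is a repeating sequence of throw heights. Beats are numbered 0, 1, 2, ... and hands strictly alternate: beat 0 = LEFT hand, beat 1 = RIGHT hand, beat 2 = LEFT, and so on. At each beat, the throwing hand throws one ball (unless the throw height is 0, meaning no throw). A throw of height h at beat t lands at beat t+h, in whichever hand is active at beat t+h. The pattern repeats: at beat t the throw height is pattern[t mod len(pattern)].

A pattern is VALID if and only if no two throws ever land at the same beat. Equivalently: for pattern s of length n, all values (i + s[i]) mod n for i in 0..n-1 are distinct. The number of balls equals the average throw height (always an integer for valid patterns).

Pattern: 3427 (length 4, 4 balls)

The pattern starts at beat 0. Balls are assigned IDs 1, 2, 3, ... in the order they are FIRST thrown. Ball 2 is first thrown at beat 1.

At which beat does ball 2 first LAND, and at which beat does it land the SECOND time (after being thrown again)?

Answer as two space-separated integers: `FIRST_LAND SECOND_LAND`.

Answer: 5 9

Derivation:
Beat 0 (L): throw ball1 h=3 -> lands@3:R; in-air after throw: [b1@3:R]
Beat 1 (R): throw ball2 h=4 -> lands@5:R; in-air after throw: [b1@3:R b2@5:R]
Beat 2 (L): throw ball3 h=2 -> lands@4:L; in-air after throw: [b1@3:R b3@4:L b2@5:R]
Beat 3 (R): throw ball1 h=7 -> lands@10:L; in-air after throw: [b3@4:L b2@5:R b1@10:L]
Beat 4 (L): throw ball3 h=3 -> lands@7:R; in-air after throw: [b2@5:R b3@7:R b1@10:L]
Beat 5 (R): throw ball2 h=4 -> lands@9:R; in-air after throw: [b3@7:R b2@9:R b1@10:L]
Beat 6 (L): throw ball4 h=2 -> lands@8:L; in-air after throw: [b3@7:R b4@8:L b2@9:R b1@10:L]
Beat 7 (R): throw ball3 h=7 -> lands@14:L; in-air after throw: [b4@8:L b2@9:R b1@10:L b3@14:L]
Beat 8 (L): throw ball4 h=3 -> lands@11:R; in-air after throw: [b2@9:R b1@10:L b4@11:R b3@14:L]
Beat 9 (R): throw ball2 h=4 -> lands@13:R; in-air after throw: [b1@10:L b4@11:R b2@13:R b3@14:L]
Ball 2: thrown@1 h=4 -> first land @5; rethrown@5 h=4 -> second land @9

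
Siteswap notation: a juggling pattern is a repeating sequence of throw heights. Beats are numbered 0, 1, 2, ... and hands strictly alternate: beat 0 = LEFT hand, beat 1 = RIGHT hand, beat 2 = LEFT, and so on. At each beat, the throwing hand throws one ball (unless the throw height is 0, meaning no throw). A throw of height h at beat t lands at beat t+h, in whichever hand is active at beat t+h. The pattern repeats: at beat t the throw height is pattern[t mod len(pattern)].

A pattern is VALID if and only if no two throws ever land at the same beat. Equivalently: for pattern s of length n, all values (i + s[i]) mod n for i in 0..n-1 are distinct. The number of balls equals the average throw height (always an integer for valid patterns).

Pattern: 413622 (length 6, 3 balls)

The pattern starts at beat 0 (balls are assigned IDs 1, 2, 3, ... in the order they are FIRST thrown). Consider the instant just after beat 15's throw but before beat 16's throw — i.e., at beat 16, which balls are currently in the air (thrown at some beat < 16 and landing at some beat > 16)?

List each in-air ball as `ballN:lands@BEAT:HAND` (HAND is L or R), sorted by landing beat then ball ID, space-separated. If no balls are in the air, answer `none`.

Beat 0 (L): throw ball1 h=4 -> lands@4:L; in-air after throw: [b1@4:L]
Beat 1 (R): throw ball2 h=1 -> lands@2:L; in-air after throw: [b2@2:L b1@4:L]
Beat 2 (L): throw ball2 h=3 -> lands@5:R; in-air after throw: [b1@4:L b2@5:R]
Beat 3 (R): throw ball3 h=6 -> lands@9:R; in-air after throw: [b1@4:L b2@5:R b3@9:R]
Beat 4 (L): throw ball1 h=2 -> lands@6:L; in-air after throw: [b2@5:R b1@6:L b3@9:R]
Beat 5 (R): throw ball2 h=2 -> lands@7:R; in-air after throw: [b1@6:L b2@7:R b3@9:R]
Beat 6 (L): throw ball1 h=4 -> lands@10:L; in-air after throw: [b2@7:R b3@9:R b1@10:L]
Beat 7 (R): throw ball2 h=1 -> lands@8:L; in-air after throw: [b2@8:L b3@9:R b1@10:L]
Beat 8 (L): throw ball2 h=3 -> lands@11:R; in-air after throw: [b3@9:R b1@10:L b2@11:R]
Beat 9 (R): throw ball3 h=6 -> lands@15:R; in-air after throw: [b1@10:L b2@11:R b3@15:R]
Beat 10 (L): throw ball1 h=2 -> lands@12:L; in-air after throw: [b2@11:R b1@12:L b3@15:R]
Beat 11 (R): throw ball2 h=2 -> lands@13:R; in-air after throw: [b1@12:L b2@13:R b3@15:R]
Beat 12 (L): throw ball1 h=4 -> lands@16:L; in-air after throw: [b2@13:R b3@15:R b1@16:L]
Beat 13 (R): throw ball2 h=1 -> lands@14:L; in-air after throw: [b2@14:L b3@15:R b1@16:L]
Beat 14 (L): throw ball2 h=3 -> lands@17:R; in-air after throw: [b3@15:R b1@16:L b2@17:R]
Beat 15 (R): throw ball3 h=6 -> lands@21:R; in-air after throw: [b1@16:L b2@17:R b3@21:R]
Beat 16 (L): throw ball1 h=2 -> lands@18:L; in-air after throw: [b2@17:R b1@18:L b3@21:R]

Answer: ball2:lands@17:R ball3:lands@21:R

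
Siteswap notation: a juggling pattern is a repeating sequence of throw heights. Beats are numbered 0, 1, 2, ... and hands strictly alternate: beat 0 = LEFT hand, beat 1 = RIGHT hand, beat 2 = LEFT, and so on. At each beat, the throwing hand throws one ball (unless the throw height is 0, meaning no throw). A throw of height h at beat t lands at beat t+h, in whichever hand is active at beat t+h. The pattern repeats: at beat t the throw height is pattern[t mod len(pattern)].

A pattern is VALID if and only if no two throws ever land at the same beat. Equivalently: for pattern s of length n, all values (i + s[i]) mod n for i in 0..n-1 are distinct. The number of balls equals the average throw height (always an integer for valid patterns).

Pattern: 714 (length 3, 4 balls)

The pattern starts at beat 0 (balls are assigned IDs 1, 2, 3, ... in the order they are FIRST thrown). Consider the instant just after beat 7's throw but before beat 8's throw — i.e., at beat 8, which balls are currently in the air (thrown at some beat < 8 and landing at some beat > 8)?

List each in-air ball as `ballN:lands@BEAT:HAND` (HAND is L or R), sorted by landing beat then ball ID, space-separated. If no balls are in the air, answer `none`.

Beat 0 (L): throw ball1 h=7 -> lands@7:R; in-air after throw: [b1@7:R]
Beat 1 (R): throw ball2 h=1 -> lands@2:L; in-air after throw: [b2@2:L b1@7:R]
Beat 2 (L): throw ball2 h=4 -> lands@6:L; in-air after throw: [b2@6:L b1@7:R]
Beat 3 (R): throw ball3 h=7 -> lands@10:L; in-air after throw: [b2@6:L b1@7:R b3@10:L]
Beat 4 (L): throw ball4 h=1 -> lands@5:R; in-air after throw: [b4@5:R b2@6:L b1@7:R b3@10:L]
Beat 5 (R): throw ball4 h=4 -> lands@9:R; in-air after throw: [b2@6:L b1@7:R b4@9:R b3@10:L]
Beat 6 (L): throw ball2 h=7 -> lands@13:R; in-air after throw: [b1@7:R b4@9:R b3@10:L b2@13:R]
Beat 7 (R): throw ball1 h=1 -> lands@8:L; in-air after throw: [b1@8:L b4@9:R b3@10:L b2@13:R]
Beat 8 (L): throw ball1 h=4 -> lands@12:L; in-air after throw: [b4@9:R b3@10:L b1@12:L b2@13:R]

Answer: ball4:lands@9:R ball3:lands@10:L ball2:lands@13:R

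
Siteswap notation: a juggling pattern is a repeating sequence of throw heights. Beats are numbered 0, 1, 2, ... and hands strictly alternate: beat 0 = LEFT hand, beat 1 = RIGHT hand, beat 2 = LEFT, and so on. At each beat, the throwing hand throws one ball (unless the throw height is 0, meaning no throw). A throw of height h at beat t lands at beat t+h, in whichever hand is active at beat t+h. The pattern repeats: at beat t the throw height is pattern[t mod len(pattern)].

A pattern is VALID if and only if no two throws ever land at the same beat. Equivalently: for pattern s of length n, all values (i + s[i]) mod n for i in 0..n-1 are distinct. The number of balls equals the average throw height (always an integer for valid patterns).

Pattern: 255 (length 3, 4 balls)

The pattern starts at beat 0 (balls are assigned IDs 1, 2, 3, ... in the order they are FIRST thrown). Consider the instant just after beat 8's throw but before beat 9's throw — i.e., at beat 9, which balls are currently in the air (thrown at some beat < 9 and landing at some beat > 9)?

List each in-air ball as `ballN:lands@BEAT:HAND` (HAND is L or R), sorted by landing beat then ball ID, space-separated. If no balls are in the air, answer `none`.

Beat 0 (L): throw ball1 h=2 -> lands@2:L; in-air after throw: [b1@2:L]
Beat 1 (R): throw ball2 h=5 -> lands@6:L; in-air after throw: [b1@2:L b2@6:L]
Beat 2 (L): throw ball1 h=5 -> lands@7:R; in-air after throw: [b2@6:L b1@7:R]
Beat 3 (R): throw ball3 h=2 -> lands@5:R; in-air after throw: [b3@5:R b2@6:L b1@7:R]
Beat 4 (L): throw ball4 h=5 -> lands@9:R; in-air after throw: [b3@5:R b2@6:L b1@7:R b4@9:R]
Beat 5 (R): throw ball3 h=5 -> lands@10:L; in-air after throw: [b2@6:L b1@7:R b4@9:R b3@10:L]
Beat 6 (L): throw ball2 h=2 -> lands@8:L; in-air after throw: [b1@7:R b2@8:L b4@9:R b3@10:L]
Beat 7 (R): throw ball1 h=5 -> lands@12:L; in-air after throw: [b2@8:L b4@9:R b3@10:L b1@12:L]
Beat 8 (L): throw ball2 h=5 -> lands@13:R; in-air after throw: [b4@9:R b3@10:L b1@12:L b2@13:R]
Beat 9 (R): throw ball4 h=2 -> lands@11:R; in-air after throw: [b3@10:L b4@11:R b1@12:L b2@13:R]

Answer: ball3:lands@10:L ball1:lands@12:L ball2:lands@13:R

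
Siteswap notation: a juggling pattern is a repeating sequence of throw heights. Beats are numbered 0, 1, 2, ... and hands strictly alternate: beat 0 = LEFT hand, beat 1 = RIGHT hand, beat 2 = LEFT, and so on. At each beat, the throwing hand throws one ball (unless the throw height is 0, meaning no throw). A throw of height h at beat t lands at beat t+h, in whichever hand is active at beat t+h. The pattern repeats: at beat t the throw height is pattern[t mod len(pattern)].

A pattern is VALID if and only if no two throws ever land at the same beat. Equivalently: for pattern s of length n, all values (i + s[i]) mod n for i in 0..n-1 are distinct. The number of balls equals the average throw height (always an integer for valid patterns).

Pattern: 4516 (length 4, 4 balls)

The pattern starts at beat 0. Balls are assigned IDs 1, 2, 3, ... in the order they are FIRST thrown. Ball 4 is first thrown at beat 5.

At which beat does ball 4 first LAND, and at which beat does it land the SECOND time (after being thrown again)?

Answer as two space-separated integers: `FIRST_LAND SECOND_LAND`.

Beat 0 (L): throw ball1 h=4 -> lands@4:L; in-air after throw: [b1@4:L]
Beat 1 (R): throw ball2 h=5 -> lands@6:L; in-air after throw: [b1@4:L b2@6:L]
Beat 2 (L): throw ball3 h=1 -> lands@3:R; in-air after throw: [b3@3:R b1@4:L b2@6:L]
Beat 3 (R): throw ball3 h=6 -> lands@9:R; in-air after throw: [b1@4:L b2@6:L b3@9:R]
Beat 4 (L): throw ball1 h=4 -> lands@8:L; in-air after throw: [b2@6:L b1@8:L b3@9:R]
Beat 5 (R): throw ball4 h=5 -> lands@10:L; in-air after throw: [b2@6:L b1@8:L b3@9:R b4@10:L]
Beat 6 (L): throw ball2 h=1 -> lands@7:R; in-air after throw: [b2@7:R b1@8:L b3@9:R b4@10:L]
Beat 7 (R): throw ball2 h=6 -> lands@13:R; in-air after throw: [b1@8:L b3@9:R b4@10:L b2@13:R]
Beat 8 (L): throw ball1 h=4 -> lands@12:L; in-air after throw: [b3@9:R b4@10:L b1@12:L b2@13:R]
Beat 9 (R): throw ball3 h=5 -> lands@14:L; in-air after throw: [b4@10:L b1@12:L b2@13:R b3@14:L]
Beat 10 (L): throw ball4 h=1 -> lands@11:R; in-air after throw: [b4@11:R b1@12:L b2@13:R b3@14:L]
Beat 11 (R): throw ball4 h=6 -> lands@17:R; in-air after throw: [b1@12:L b2@13:R b3@14:L b4@17:R]
Ball 4: thrown@5 h=5 -> first land @10; rethrown@10 h=1 -> second land @11

Answer: 10 11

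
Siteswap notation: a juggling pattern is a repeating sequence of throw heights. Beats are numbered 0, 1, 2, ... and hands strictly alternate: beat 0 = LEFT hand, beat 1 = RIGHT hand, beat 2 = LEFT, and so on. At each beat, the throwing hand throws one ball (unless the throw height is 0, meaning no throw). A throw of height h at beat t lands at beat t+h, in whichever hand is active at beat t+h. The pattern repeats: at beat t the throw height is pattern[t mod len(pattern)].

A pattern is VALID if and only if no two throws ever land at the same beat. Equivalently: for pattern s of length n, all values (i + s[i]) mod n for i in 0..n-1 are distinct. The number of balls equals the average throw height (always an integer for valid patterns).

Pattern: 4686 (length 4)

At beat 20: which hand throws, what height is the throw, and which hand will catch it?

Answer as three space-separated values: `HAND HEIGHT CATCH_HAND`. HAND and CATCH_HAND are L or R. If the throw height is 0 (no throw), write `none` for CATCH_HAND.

Beat 20: 20 mod 2 = 0, so hand = L
Throw height = pattern[20 mod 4] = pattern[0] = 4
Lands at beat 20+4=24, 24 mod 2 = 0, so catch hand = L

Answer: L 4 L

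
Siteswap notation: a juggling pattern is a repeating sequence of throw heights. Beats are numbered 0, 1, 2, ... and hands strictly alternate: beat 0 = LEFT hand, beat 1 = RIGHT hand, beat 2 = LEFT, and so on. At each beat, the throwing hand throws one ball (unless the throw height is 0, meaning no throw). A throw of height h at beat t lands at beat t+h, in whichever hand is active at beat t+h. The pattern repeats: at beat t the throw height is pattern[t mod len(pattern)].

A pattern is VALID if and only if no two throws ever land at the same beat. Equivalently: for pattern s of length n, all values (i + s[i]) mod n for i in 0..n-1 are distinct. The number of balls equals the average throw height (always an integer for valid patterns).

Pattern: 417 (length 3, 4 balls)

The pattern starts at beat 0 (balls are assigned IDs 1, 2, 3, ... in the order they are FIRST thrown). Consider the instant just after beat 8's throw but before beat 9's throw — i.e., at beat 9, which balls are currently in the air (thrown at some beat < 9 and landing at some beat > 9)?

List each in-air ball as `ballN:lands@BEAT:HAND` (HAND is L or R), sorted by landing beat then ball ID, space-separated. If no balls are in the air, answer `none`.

Beat 0 (L): throw ball1 h=4 -> lands@4:L; in-air after throw: [b1@4:L]
Beat 1 (R): throw ball2 h=1 -> lands@2:L; in-air after throw: [b2@2:L b1@4:L]
Beat 2 (L): throw ball2 h=7 -> lands@9:R; in-air after throw: [b1@4:L b2@9:R]
Beat 3 (R): throw ball3 h=4 -> lands@7:R; in-air after throw: [b1@4:L b3@7:R b2@9:R]
Beat 4 (L): throw ball1 h=1 -> lands@5:R; in-air after throw: [b1@5:R b3@7:R b2@9:R]
Beat 5 (R): throw ball1 h=7 -> lands@12:L; in-air after throw: [b3@7:R b2@9:R b1@12:L]
Beat 6 (L): throw ball4 h=4 -> lands@10:L; in-air after throw: [b3@7:R b2@9:R b4@10:L b1@12:L]
Beat 7 (R): throw ball3 h=1 -> lands@8:L; in-air after throw: [b3@8:L b2@9:R b4@10:L b1@12:L]
Beat 8 (L): throw ball3 h=7 -> lands@15:R; in-air after throw: [b2@9:R b4@10:L b1@12:L b3@15:R]
Beat 9 (R): throw ball2 h=4 -> lands@13:R; in-air after throw: [b4@10:L b1@12:L b2@13:R b3@15:R]

Answer: ball4:lands@10:L ball1:lands@12:L ball3:lands@15:R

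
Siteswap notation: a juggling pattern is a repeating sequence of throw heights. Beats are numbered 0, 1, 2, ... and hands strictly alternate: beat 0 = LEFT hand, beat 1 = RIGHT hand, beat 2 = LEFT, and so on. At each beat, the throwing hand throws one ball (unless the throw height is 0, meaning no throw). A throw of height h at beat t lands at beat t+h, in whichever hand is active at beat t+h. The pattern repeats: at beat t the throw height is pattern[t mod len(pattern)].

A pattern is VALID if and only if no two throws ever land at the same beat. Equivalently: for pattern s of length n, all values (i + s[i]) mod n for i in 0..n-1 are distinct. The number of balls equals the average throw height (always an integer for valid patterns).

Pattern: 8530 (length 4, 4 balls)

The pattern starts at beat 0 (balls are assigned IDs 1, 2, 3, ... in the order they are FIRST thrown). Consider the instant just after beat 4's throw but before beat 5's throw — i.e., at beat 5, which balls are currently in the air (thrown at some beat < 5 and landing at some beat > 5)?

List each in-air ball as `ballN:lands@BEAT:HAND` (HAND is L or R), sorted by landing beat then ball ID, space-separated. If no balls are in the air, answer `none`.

Answer: ball2:lands@6:L ball1:lands@8:L ball4:lands@12:L

Derivation:
Beat 0 (L): throw ball1 h=8 -> lands@8:L; in-air after throw: [b1@8:L]
Beat 1 (R): throw ball2 h=5 -> lands@6:L; in-air after throw: [b2@6:L b1@8:L]
Beat 2 (L): throw ball3 h=3 -> lands@5:R; in-air after throw: [b3@5:R b2@6:L b1@8:L]
Beat 4 (L): throw ball4 h=8 -> lands@12:L; in-air after throw: [b3@5:R b2@6:L b1@8:L b4@12:L]
Beat 5 (R): throw ball3 h=5 -> lands@10:L; in-air after throw: [b2@6:L b1@8:L b3@10:L b4@12:L]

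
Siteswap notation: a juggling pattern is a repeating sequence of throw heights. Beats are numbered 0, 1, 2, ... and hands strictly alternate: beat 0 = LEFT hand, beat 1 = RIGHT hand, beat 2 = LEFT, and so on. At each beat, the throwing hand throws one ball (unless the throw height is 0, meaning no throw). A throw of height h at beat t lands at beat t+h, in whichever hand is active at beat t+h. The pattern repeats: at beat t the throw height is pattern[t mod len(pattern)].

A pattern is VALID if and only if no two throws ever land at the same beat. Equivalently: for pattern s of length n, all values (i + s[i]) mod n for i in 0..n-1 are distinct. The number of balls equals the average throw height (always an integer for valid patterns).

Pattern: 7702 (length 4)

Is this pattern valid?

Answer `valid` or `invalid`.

Answer: valid

Derivation:
i=0: (i + s[i]) mod n = (0 + 7) mod 4 = 3
i=1: (i + s[i]) mod n = (1 + 7) mod 4 = 0
i=2: (i + s[i]) mod n = (2 + 0) mod 4 = 2
i=3: (i + s[i]) mod n = (3 + 2) mod 4 = 1
Residues: [3, 0, 2, 1], distinct: True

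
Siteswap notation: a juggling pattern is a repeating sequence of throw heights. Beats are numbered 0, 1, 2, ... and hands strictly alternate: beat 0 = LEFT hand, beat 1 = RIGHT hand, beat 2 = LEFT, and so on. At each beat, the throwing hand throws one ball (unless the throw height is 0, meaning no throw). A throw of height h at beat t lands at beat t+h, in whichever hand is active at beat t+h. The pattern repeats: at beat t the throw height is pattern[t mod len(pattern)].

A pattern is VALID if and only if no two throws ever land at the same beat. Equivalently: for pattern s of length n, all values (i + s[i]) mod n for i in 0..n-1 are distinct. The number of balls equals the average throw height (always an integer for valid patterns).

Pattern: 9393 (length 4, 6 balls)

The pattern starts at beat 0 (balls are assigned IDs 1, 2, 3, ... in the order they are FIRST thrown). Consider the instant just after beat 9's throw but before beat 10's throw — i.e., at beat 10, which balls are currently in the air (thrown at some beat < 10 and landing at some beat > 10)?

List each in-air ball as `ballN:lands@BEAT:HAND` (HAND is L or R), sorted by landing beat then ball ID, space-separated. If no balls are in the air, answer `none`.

Beat 0 (L): throw ball1 h=9 -> lands@9:R; in-air after throw: [b1@9:R]
Beat 1 (R): throw ball2 h=3 -> lands@4:L; in-air after throw: [b2@4:L b1@9:R]
Beat 2 (L): throw ball3 h=9 -> lands@11:R; in-air after throw: [b2@4:L b1@9:R b3@11:R]
Beat 3 (R): throw ball4 h=3 -> lands@6:L; in-air after throw: [b2@4:L b4@6:L b1@9:R b3@11:R]
Beat 4 (L): throw ball2 h=9 -> lands@13:R; in-air after throw: [b4@6:L b1@9:R b3@11:R b2@13:R]
Beat 5 (R): throw ball5 h=3 -> lands@8:L; in-air after throw: [b4@6:L b5@8:L b1@9:R b3@11:R b2@13:R]
Beat 6 (L): throw ball4 h=9 -> lands@15:R; in-air after throw: [b5@8:L b1@9:R b3@11:R b2@13:R b4@15:R]
Beat 7 (R): throw ball6 h=3 -> lands@10:L; in-air after throw: [b5@8:L b1@9:R b6@10:L b3@11:R b2@13:R b4@15:R]
Beat 8 (L): throw ball5 h=9 -> lands@17:R; in-air after throw: [b1@9:R b6@10:L b3@11:R b2@13:R b4@15:R b5@17:R]
Beat 9 (R): throw ball1 h=3 -> lands@12:L; in-air after throw: [b6@10:L b3@11:R b1@12:L b2@13:R b4@15:R b5@17:R]
Beat 10 (L): throw ball6 h=9 -> lands@19:R; in-air after throw: [b3@11:R b1@12:L b2@13:R b4@15:R b5@17:R b6@19:R]

Answer: ball3:lands@11:R ball1:lands@12:L ball2:lands@13:R ball4:lands@15:R ball5:lands@17:R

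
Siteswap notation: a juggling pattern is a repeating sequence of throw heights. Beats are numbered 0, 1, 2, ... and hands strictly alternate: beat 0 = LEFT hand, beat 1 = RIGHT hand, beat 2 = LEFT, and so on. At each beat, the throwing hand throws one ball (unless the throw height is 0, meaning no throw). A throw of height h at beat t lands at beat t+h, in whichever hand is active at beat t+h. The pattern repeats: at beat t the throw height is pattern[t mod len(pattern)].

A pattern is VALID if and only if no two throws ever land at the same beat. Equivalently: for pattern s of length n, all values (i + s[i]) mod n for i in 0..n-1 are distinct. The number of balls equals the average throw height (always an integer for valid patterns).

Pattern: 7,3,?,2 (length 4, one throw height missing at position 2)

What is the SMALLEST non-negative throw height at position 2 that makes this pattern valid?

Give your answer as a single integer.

i=0: (0 + 7) mod 4 = 3
i=1: (1 + 3) mod 4 = 0
i=2: s[i]=? (unknown)
i=3: (3 + 2) mod 4 = 1
Known residues: [0, 1, 3]; need a permutation of 0..3, so missing residue r = 2
Need (2 + s) mod 4 = 2; smallest s = (2 - 2) mod 4 = 0

Answer: 0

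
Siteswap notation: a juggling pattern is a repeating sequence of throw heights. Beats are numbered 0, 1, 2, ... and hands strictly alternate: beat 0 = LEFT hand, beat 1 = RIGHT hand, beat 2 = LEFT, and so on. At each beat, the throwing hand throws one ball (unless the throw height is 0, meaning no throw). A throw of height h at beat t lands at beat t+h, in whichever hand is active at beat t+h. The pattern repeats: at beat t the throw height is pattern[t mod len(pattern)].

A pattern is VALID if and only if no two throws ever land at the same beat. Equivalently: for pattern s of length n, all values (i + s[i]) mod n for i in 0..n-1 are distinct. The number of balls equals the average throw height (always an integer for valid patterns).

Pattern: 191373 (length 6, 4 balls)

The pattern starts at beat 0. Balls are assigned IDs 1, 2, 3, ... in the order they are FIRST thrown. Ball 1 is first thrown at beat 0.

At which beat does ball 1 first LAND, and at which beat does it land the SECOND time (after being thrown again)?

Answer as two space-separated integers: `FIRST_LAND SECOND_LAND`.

Answer: 1 10

Derivation:
Beat 0 (L): throw ball1 h=1 -> lands@1:R; in-air after throw: [b1@1:R]
Beat 1 (R): throw ball1 h=9 -> lands@10:L; in-air after throw: [b1@10:L]
Beat 2 (L): throw ball2 h=1 -> lands@3:R; in-air after throw: [b2@3:R b1@10:L]
Beat 3 (R): throw ball2 h=3 -> lands@6:L; in-air after throw: [b2@6:L b1@10:L]
Beat 4 (L): throw ball3 h=7 -> lands@11:R; in-air after throw: [b2@6:L b1@10:L b3@11:R]
Beat 5 (R): throw ball4 h=3 -> lands@8:L; in-air after throw: [b2@6:L b4@8:L b1@10:L b3@11:R]
Beat 6 (L): throw ball2 h=1 -> lands@7:R; in-air after throw: [b2@7:R b4@8:L b1@10:L b3@11:R]
Beat 7 (R): throw ball2 h=9 -> lands@16:L; in-air after throw: [b4@8:L b1@10:L b3@11:R b2@16:L]
Beat 8 (L): throw ball4 h=1 -> lands@9:R; in-air after throw: [b4@9:R b1@10:L b3@11:R b2@16:L]
Beat 9 (R): throw ball4 h=3 -> lands@12:L; in-air after throw: [b1@10:L b3@11:R b4@12:L b2@16:L]
Beat 10 (L): throw ball1 h=7 -> lands@17:R; in-air after throw: [b3@11:R b4@12:L b2@16:L b1@17:R]
Ball 1: thrown@0 h=1 -> first land @1; rethrown@1 h=9 -> second land @10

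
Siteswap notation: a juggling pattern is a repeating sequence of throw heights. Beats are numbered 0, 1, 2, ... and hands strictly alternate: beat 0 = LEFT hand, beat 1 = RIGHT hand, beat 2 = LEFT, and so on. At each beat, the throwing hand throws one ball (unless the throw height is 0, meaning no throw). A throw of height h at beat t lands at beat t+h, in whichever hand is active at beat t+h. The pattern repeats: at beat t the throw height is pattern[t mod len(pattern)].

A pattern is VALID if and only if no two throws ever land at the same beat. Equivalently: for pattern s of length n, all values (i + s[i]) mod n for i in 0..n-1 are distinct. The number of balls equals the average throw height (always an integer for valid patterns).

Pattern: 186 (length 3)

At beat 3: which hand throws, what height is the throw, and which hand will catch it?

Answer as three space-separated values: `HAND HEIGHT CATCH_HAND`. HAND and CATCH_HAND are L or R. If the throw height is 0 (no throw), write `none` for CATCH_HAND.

Answer: R 1 L

Derivation:
Beat 3: 3 mod 2 = 1, so hand = R
Throw height = pattern[3 mod 3] = pattern[0] = 1
Lands at beat 3+1=4, 4 mod 2 = 0, so catch hand = L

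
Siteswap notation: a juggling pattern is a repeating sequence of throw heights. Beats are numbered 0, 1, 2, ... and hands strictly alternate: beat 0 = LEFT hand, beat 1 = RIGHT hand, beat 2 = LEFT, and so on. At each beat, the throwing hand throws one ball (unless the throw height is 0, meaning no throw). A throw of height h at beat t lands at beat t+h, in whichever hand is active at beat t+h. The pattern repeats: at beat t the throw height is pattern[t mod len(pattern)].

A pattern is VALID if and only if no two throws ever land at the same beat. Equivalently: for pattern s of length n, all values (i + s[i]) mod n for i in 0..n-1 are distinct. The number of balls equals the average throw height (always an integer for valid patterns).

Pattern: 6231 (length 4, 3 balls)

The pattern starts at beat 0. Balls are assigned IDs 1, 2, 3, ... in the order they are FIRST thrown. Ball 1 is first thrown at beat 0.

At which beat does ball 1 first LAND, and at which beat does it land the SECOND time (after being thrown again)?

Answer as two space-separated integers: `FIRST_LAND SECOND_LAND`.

Answer: 6 9

Derivation:
Beat 0 (L): throw ball1 h=6 -> lands@6:L; in-air after throw: [b1@6:L]
Beat 1 (R): throw ball2 h=2 -> lands@3:R; in-air after throw: [b2@3:R b1@6:L]
Beat 2 (L): throw ball3 h=3 -> lands@5:R; in-air after throw: [b2@3:R b3@5:R b1@6:L]
Beat 3 (R): throw ball2 h=1 -> lands@4:L; in-air after throw: [b2@4:L b3@5:R b1@6:L]
Beat 4 (L): throw ball2 h=6 -> lands@10:L; in-air after throw: [b3@5:R b1@6:L b2@10:L]
Beat 5 (R): throw ball3 h=2 -> lands@7:R; in-air after throw: [b1@6:L b3@7:R b2@10:L]
Beat 6 (L): throw ball1 h=3 -> lands@9:R; in-air after throw: [b3@7:R b1@9:R b2@10:L]
Beat 7 (R): throw ball3 h=1 -> lands@8:L; in-air after throw: [b3@8:L b1@9:R b2@10:L]
Beat 8 (L): throw ball3 h=6 -> lands@14:L; in-air after throw: [b1@9:R b2@10:L b3@14:L]
Beat 9 (R): throw ball1 h=2 -> lands@11:R; in-air after throw: [b2@10:L b1@11:R b3@14:L]
Ball 1: thrown@0 h=6 -> first land @6; rethrown@6 h=3 -> second land @9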